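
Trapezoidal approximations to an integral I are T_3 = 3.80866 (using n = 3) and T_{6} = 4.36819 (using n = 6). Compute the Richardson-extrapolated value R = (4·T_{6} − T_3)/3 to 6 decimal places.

R = (4·T_{6} − T_3) / 3 = (4·4.36819 − 3.80866)/3 = (13.66410)/3 = 4.554700.

4.554700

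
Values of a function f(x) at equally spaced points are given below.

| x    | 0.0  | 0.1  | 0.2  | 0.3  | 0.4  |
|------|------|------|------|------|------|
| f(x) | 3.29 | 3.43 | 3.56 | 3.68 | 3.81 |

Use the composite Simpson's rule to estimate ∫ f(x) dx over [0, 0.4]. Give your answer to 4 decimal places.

1.4220

h = 0.1, n = 4.
(h/3)·[y₀ + 4y₁ + 2y₂ + 4y₃ + y₄] = 0.033333·(42.66) = 1.4220.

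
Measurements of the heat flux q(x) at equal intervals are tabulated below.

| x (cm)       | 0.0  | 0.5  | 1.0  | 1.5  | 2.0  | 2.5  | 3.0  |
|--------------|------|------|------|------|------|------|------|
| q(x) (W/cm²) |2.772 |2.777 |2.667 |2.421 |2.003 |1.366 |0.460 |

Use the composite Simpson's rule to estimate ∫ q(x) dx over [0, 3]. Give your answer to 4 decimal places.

6.4713

h = 0.5, n = 6.
(h/3)·[y₀ + 4y₁ + 2y₂ + 4y₃ + 2y₄ + 4y₅ + y₆] = 0.166667·(38.828) = 6.4713.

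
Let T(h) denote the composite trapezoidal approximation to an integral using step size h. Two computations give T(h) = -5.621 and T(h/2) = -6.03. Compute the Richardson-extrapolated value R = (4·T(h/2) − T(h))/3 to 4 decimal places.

-6.1663

R = (4·T(h/2) − T(h)) / 3 = (4·(-6.03) − (-5.621))/3 = (-18.499)/3 = -6.1663.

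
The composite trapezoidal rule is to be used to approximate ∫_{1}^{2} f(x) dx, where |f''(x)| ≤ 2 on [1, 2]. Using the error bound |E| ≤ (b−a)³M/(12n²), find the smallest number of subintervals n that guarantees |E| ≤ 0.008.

5

Need 2/(12n²) ≤ 0.008.
n² ≥ 2/(12·0.008) = 20.8333 ⇒ n ≥ 4.5644, so the smallest n is 5.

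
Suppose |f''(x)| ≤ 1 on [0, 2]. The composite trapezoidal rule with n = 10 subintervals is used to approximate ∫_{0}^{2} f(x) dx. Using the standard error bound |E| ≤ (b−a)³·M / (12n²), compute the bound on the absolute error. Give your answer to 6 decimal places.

|E| ≤ (2)³·1 / (12·10²) = 8/1200 = 0.006667.

0.006667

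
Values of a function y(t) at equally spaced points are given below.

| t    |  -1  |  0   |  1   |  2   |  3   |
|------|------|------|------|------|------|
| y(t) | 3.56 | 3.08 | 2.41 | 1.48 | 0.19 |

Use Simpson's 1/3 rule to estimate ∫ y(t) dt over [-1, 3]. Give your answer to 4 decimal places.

h = 1, n = 4.
(h/3)·[y₀ + 4y₁ + 2y₂ + 4y₃ + y₄] = 0.333333·(26.81) = 8.9367.

8.9367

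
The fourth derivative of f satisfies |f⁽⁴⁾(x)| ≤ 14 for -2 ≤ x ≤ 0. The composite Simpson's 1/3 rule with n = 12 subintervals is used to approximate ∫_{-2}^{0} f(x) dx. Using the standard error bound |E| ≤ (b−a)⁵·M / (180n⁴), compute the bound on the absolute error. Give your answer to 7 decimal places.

0.0001200

|E| ≤ (2)⁵·14 / (180·12⁴) = 448/3732480 = 0.0001200.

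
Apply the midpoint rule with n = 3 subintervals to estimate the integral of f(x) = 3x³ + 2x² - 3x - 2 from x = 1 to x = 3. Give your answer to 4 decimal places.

59.8519

h = (3 − 1)/3 = 0.666667.
Midpoints m₁,…,m₃ = 1.333333, 2, 2.666667.
f(m₁)=4.666667, f(m₂)=24, f(m₃)=61.111111.
h·[f(m₁) + f(m₂) + f(m₃)] = 0.666667·(89.777778) = 59.8519.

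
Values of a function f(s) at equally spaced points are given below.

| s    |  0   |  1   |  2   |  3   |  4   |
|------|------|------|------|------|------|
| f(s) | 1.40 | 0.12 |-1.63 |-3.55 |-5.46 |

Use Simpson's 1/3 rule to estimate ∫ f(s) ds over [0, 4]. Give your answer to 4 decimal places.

-7.0133

h = 1, n = 4.
(h/3)·[y₀ + 4y₁ + 2y₂ + 4y₃ + y₄] = 0.333333·(-21.04) = -7.0133.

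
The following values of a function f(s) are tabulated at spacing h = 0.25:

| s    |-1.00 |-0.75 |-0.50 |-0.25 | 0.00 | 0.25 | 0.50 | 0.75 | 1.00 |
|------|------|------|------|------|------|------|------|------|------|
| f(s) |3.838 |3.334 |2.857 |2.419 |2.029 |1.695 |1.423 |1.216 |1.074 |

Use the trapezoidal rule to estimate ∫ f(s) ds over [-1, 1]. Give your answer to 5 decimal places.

4.35725

h = 0.25, n = 8.
(h/2)·[y₀ + 2y₁ + 2y₂ + 2y₃ + 2y₄ + 2y₅ + 2y₆ + 2y₇ + y₈] = 0.125·(34.858) = 4.35725.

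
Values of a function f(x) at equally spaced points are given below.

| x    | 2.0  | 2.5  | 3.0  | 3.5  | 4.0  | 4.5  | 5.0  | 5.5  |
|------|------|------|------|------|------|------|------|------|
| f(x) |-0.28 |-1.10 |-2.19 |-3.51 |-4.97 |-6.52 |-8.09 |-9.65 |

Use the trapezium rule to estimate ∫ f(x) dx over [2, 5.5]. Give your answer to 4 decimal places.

-15.6725

h = 0.5, n = 7.
(h/2)·[y₀ + 2y₁ + 2y₂ + 2y₃ + 2y₄ + 2y₅ + 2y₆ + y₇] = 0.25·(-62.69) = -15.6725.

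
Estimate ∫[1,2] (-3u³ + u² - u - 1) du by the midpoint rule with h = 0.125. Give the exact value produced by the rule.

-11.400390625

h = (2 − 1)/8 = 0.125.
Midpoints m₁,…,m₈ = 1.0625, 1.1875, 1.3125, 1.4375, 1.5625, 1.6875, 1.8125, 1.9375.
f(m₁)=-4.531982421875, f(m₂)=-5.801025390625, f(m₃)=-7.372802734375, f(m₄)=-9.282470703125, f(m₅)=-11.565185546875, f(m₆)=-14.256103515625, f(m₇)=-17.390380859375, f(m₈)=-21.003173828125.
h·[f(m₁) + f(m₂) + f(m₃) + f(m₄) + f(m₅) + f(m₆) + f(m₇) + f(m₈)] = 0.125·(-91.203125) = -11.400390625.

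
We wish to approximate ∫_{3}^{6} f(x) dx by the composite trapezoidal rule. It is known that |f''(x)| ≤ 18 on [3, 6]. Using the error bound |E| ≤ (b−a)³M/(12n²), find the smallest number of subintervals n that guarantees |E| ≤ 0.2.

Need 486/(12n²) ≤ 0.2.
n² ≥ 486/(12·0.2) = 202.5 ⇒ n ≥ 14.2302, so the smallest n is 15.

15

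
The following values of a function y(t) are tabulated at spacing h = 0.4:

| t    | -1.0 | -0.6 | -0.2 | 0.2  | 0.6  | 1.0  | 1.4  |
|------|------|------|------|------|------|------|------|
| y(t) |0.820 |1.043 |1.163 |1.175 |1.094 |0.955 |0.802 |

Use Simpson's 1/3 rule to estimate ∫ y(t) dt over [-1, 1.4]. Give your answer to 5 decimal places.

h = 0.4, n = 6.
(h/3)·[y₀ + 4y₁ + 2y₂ + 4y₃ + 2y₄ + 4y₅ + y₆] = 0.133333·(18.828) = 2.51040.

2.51040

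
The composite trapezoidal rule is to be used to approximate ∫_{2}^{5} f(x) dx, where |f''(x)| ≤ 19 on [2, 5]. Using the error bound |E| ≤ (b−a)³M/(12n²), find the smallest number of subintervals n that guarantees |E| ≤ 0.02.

47

Need 513/(12n²) ≤ 0.02.
n² ≥ 513/(12·0.02) = 2137.5 ⇒ n ≥ 46.2331, so the smallest n is 47.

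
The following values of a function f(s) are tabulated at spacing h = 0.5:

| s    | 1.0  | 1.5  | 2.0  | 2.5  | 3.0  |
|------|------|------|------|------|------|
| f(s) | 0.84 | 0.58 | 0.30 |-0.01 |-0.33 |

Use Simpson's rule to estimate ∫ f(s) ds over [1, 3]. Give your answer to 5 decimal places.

h = 0.5, n = 4.
(h/3)·[y₀ + 4y₁ + 2y₂ + 4y₃ + y₄] = 0.166667·(3.39) = 0.56500.

0.56500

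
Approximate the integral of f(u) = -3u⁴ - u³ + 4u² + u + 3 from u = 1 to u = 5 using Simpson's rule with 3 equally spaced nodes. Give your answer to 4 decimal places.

-1866.6667

h = (5 − 1)/2 = 2.
Nodes u₀,…,u₂ = 1, 3, 5.
f(u) = -3u⁴ - u³ + 4u² + u + 3: f₀=4, f₁=-228, f₂=-1892.
(h/3)·[f₀ + 4f₁ + f₂] = 0.666667·(-2800) = -1866.6667.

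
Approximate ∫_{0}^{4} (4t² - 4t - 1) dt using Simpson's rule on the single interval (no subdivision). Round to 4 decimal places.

S = (b−a)/6 · [f(0) + 4f(2) + f(4)] = 0.666667·[(-1) + 4·7 + 47] = 49.3333.

49.3333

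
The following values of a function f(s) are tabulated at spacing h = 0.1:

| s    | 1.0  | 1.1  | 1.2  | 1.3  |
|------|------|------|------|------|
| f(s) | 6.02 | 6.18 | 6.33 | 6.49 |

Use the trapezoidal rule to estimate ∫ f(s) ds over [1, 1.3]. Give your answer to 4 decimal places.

1.8765

h = 0.1, n = 3.
(h/2)·[y₀ + 2y₁ + 2y₂ + y₃] = 0.05·(37.53) = 1.8765.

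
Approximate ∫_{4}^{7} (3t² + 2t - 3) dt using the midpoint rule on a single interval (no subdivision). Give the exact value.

M = (b−a)·f(5.5) = 3·(98.75) = 296.25.

296.25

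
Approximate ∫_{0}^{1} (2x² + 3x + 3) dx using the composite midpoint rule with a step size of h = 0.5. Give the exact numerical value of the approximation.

h = (1 − 0)/2 = 0.5.
Midpoints m₁,…,m₂ = 0.25, 0.75.
f(m₁)=3.875, f(m₂)=6.375.
h·[f(m₁) + f(m₂)] = 0.5·(10.25) = 5.125.

5.125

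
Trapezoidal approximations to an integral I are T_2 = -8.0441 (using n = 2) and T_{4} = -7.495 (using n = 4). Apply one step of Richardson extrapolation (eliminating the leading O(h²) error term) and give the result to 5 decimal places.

R = (4·T_{4} − T_2) / 3 = (4·(-7.495) − (-8.0441))/3 = (-21.9359)/3 = -7.31197.

-7.31197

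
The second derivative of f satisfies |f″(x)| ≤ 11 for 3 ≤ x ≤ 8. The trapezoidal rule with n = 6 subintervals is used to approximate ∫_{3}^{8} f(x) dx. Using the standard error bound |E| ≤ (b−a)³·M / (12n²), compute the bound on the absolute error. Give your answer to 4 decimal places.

|E| ≤ (5)³·11 / (12·6²) = 1375/432 = 3.1829.

3.1829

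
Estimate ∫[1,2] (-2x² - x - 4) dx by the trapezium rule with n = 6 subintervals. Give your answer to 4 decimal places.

-10.1759

h = (2 − 1)/6 = 0.166667.
Nodes x₀,…,x₆ = 1, 1.166667, 1.333333, 1.5, 1.666667, 1.833333, 2.
f(x) = -2x² - x - 4: f₀=-7, f₁=-7.888889, f₂=-8.888889, f₃=-10, f₄=-11.222222, f₅=-12.555556, f₆=-14.
(h/2)·[f₀ + 2f₁ + 2f₂ + 2f₃ + 2f₄ + 2f₅ + f₆] = 0.083333·(-122.111111) = -10.1759.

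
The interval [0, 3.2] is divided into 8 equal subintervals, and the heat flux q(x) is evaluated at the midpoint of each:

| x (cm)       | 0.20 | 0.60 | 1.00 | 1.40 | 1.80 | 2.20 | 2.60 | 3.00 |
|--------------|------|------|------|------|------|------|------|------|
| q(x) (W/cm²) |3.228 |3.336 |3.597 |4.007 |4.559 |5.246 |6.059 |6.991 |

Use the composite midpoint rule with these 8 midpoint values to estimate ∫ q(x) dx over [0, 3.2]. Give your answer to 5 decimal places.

h = 0.4, n = 8.
h·[y(m₁) + y(m₂) + y(m₃) + y(m₄) + y(m₅) + y(m₆) + y(m₇) + y(m₈)] = 0.4·(37.023) = 14.80920.

14.80920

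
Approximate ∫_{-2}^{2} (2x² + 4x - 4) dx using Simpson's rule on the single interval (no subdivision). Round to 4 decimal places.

-5.3333

S = (b−a)/6 · [f(-2) + 4f(0) + f(2)] = 0.666667·[(-4) + 4·(-4) + 12] = -5.3333.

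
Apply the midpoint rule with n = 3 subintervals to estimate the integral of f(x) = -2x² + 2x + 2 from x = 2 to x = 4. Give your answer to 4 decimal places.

-21.1852

h = (4 − 2)/3 = 0.666667.
Midpoints m₁,…,m₃ = 2.333333, 3, 3.666667.
f(m₁)=-4.222222, f(m₂)=-10, f(m₃)=-17.555556.
h·[f(m₁) + f(m₂) + f(m₃)] = 0.666667·(-31.777778) = -21.1852.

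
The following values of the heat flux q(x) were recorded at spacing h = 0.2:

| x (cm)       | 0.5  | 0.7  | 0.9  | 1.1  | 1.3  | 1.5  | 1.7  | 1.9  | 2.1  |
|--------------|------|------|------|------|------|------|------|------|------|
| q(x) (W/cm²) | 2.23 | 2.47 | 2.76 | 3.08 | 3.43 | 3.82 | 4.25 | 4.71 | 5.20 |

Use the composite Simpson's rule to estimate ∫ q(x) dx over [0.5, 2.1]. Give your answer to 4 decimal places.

5.6420

h = 0.2, n = 8.
(h/3)·[y₀ + 4y₁ + 2y₂ + 4y₃ + 2y₄ + 4y₅ + 2y₆ + 4y₇ + y₈] = 0.066667·(84.63) = 5.6420.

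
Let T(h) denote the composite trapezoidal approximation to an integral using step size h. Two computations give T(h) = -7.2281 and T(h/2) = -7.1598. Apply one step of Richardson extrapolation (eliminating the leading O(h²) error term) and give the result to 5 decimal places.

-7.13703

R = (4·T(h/2) − T(h)) / 3 = (4·(-7.1598) − (-7.2281))/3 = (-21.4111)/3 = -7.13703.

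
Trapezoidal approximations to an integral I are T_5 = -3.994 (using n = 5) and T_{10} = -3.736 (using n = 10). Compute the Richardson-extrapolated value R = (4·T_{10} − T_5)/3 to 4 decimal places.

-3.6500

R = (4·T_{10} − T_5) / 3 = (4·(-3.736) − (-3.994))/3 = (-10.950)/3 = -3.6500.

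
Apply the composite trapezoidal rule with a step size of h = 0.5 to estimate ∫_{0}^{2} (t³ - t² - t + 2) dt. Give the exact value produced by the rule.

h = (2 − 0)/4 = 0.5.
Nodes t₀,…,t₄ = 0, 0.5, 1, 1.5, 2.
f(t) = t³ - t² - t + 2: f₀=2, f₁=1.375, f₂=1, f₃=1.625, f₄=4.
(h/2)·[f₀ + 2f₁ + 2f₂ + 2f₃ + f₄] = 0.25·(14) = 3.5.

3.5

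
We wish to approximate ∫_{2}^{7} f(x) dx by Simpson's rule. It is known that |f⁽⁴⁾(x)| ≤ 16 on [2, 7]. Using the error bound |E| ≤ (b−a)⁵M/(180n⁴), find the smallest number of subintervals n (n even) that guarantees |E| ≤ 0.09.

8

Need 50000/(180n⁴) ≤ 0.09.
n⁴ ≥ 50000/(180·0.09) = 3086.42 ⇒ n ≥ 7.4536, so the smallest even n is 8. (n must be even for Simpson's rule.)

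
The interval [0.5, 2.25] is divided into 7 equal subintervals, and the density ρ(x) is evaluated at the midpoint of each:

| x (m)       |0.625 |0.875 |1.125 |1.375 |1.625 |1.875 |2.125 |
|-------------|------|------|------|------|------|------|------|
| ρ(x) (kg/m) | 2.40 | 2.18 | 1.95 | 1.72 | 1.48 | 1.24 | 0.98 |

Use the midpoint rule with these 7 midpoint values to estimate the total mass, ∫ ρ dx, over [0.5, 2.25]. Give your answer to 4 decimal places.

h = 0.25, n = 7.
h·[y(m₁) + y(m₂) + y(m₃) + y(m₄) + y(m₅) + y(m₆) + y(m₇)] = 0.25·(11.95) = 2.9875.

2.9875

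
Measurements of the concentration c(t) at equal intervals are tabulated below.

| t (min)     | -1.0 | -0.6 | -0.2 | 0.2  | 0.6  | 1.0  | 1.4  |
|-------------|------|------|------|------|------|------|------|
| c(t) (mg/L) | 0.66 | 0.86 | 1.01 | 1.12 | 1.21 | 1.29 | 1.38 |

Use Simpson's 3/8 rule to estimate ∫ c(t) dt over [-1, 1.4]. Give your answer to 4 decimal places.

h = 0.4, n = 6.
(3h/8)·[y₀ + 3y₁ + 3y₂ + 2y₃ + 3y₄ + 3y₅ + y₆] = 0.15·(17.39) = 2.6085.

2.6085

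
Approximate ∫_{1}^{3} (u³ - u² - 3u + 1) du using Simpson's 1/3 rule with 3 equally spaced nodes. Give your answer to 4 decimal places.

1.3333

h = (3 − 1)/2 = 1.
Nodes u₀,…,u₂ = 1, 2, 3.
f(u) = u³ - u² - 3u + 1: f₀=-2, f₁=-1, f₂=10.
(h/3)·[f₀ + 4f₁ + f₂] = 0.333333·(4) = 1.3333.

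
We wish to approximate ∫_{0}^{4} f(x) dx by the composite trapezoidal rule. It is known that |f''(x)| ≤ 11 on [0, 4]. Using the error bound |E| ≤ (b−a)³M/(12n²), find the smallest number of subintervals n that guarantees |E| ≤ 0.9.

9

Need 704/(12n²) ≤ 0.9.
n² ≥ 704/(12·0.9) = 65.1852 ⇒ n ≥ 8.0737, so the smallest n is 9.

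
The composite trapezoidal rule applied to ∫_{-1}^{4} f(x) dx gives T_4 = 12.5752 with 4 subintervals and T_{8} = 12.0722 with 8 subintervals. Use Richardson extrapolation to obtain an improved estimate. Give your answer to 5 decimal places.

11.90453

R = (4·T_{8} − T_4) / 3 = (4·12.0722 − 12.5752)/3 = (35.7136)/3 = 11.90453.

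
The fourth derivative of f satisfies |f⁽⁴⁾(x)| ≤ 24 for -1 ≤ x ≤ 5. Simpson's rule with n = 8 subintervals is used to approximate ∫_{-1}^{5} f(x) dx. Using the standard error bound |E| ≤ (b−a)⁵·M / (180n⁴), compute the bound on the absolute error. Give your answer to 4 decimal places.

|E| ≤ (6)⁵·24 / (180·8⁴) = 186624/737280 = 0.2531.

0.2531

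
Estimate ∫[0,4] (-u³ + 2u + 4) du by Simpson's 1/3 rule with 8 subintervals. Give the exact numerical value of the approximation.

-32

h = (4 − 0)/8 = 0.5.
Nodes u₀,…,u₈ = 0, 0.5, 1, 1.5, 2, 2.5, 3, 3.5, 4.
f(u) = -u³ + 2u + 4: f₀=4, f₁=4.875, f₂=5, f₃=3.625, f₄=0, f₅=-6.625, f₆=-17, f₇=-31.875, f₈=-52.
(h/3)·[f₀ + 4f₁ + 2f₂ + 4f₃ + 2f₄ + 4f₅ + 2f₆ + 4f₇ + f₈] = 0.166667·(-192) = -32.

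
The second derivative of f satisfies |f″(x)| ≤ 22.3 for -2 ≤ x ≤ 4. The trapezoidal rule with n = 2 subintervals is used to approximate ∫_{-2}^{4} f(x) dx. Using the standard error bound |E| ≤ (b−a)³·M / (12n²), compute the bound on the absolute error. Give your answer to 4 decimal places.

100.3500

|E| ≤ (6)³·22.3 / (12·2²) = 4816.8/48 = 100.3500.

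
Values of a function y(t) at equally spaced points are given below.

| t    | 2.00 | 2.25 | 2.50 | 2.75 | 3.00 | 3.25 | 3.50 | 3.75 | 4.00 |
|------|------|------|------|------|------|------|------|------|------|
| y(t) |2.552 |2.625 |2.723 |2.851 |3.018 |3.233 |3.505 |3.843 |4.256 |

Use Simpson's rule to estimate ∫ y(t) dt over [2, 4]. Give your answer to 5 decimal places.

h = 0.25, n = 8.
(h/3)·[y₀ + 4y₁ + 2y₂ + 4y₃ + 2y₄ + 4y₅ + 2y₆ + 4y₇ + y₈] = 0.083333·(75.508) = 6.29233.

6.29233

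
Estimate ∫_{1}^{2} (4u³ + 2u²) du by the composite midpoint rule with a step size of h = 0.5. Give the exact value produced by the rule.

19.25

h = (2 − 1)/2 = 0.5.
Midpoints m₁,…,m₂ = 1.25, 1.75.
f(m₁)=10.9375, f(m₂)=27.5625.
h·[f(m₁) + f(m₂)] = 0.5·(38.5) = 19.25.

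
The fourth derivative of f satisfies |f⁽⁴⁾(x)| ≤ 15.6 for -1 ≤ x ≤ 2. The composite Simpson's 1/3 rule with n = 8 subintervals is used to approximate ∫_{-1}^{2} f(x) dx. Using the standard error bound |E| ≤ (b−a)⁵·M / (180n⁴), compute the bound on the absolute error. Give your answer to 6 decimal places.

0.005142

|E| ≤ (3)⁵·15.6 / (180·8⁴) = 3790.8/737280 = 0.005142.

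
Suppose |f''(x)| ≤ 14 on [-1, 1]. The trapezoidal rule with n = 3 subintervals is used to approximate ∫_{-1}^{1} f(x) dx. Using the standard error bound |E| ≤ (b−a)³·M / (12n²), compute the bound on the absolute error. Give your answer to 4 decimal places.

1.0370

|E| ≤ (2)³·14 / (12·3²) = 112/108 = 1.0370.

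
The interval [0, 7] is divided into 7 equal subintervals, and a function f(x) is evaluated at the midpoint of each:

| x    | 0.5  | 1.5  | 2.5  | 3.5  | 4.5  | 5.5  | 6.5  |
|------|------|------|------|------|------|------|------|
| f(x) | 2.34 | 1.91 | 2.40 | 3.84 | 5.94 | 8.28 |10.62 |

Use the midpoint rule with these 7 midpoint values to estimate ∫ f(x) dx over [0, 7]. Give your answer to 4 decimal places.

h = 1, n = 7.
h·[y(m₁) + y(m₂) + y(m₃) + y(m₄) + y(m₅) + y(m₆) + y(m₇)] = 1·(35.33) = 35.3300.

35.3300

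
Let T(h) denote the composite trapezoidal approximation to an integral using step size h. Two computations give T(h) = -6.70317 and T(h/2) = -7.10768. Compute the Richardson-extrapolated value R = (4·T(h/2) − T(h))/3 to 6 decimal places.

-7.242517

R = (4·T(h/2) − T(h)) / 3 = (4·(-7.10768) − (-6.70317))/3 = (-21.72755)/3 = -7.242517.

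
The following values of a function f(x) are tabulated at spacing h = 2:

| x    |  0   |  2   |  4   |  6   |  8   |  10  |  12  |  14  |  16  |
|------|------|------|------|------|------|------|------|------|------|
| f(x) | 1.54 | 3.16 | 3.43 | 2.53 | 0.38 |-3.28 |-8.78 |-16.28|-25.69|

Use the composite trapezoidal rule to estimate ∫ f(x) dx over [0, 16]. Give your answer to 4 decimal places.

-61.8300

h = 2, n = 8.
(h/2)·[y₀ + 2y₁ + 2y₂ + 2y₃ + 2y₄ + 2y₅ + 2y₆ + 2y₇ + y₈] = 1·(-61.83) = -61.8300.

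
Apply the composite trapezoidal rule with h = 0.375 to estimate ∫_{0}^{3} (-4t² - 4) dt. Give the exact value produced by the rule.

-48.28125

h = (3 − 0)/8 = 0.375.
Nodes t₀,…,t₈ = 0, 0.375, 0.75, 1.125, 1.5, 1.875, 2.25, 2.625, 3.
f(t) = -4t² - 4: f₀=-4, f₁=-4.5625, f₂=-6.25, f₃=-9.0625, f₄=-13, f₅=-18.0625, f₆=-24.25, f₇=-31.5625, f₈=-40.
(h/2)·[f₀ + 2f₁ + 2f₂ + 2f₃ + 2f₄ + 2f₅ + 2f₆ + 2f₇ + f₈] = 0.1875·(-257.5) = -48.28125.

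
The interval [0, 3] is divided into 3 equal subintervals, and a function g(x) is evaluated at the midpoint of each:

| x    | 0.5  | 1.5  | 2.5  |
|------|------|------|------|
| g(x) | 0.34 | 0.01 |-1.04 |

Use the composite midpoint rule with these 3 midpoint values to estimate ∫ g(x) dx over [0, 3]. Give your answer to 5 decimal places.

h = 1, n = 3.
h·[y(m₁) + y(m₂) + y(m₃)] = 1·(-0.69) = -0.69000.

-0.69000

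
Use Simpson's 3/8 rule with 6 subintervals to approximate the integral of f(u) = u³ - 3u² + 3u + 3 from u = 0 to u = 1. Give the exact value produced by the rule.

h = (1 − 0)/6 = 0.166667.
Nodes u₀,…,u₆ = 0, 0.166667, 0.333333, 0.5, 0.666667, 0.833333, 1.
f(u) = u³ - 3u² + 3u + 3: f₀=3, f₁=3.421296, f₂=3.703704, f₃=3.875, f₄=3.962963, f₅=3.995370, f₆=4.
(3h/8)·[f₀ + 3f₁ + 3f₂ + 2f₃ + 3f₄ + 3f₅ + f₆] = 0.0625·(60) = 3.75.

3.75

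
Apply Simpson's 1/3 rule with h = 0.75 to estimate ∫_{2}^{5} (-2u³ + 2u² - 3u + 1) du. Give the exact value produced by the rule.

h = (5 − 2)/4 = 0.75.
Nodes u₀,…,u₄ = 2, 2.75, 3.5, 4.25, 5.
f(u) = -2u³ + 2u² - 3u + 1: f₀=-13, f₁=-33.71875, f₂=-70.75, f₃=-129.15625, f₄=-214.
(h/3)·[f₀ + 4f₁ + 2f₂ + 4f₃ + f₄] = 0.25·(-1020) = -255.

-255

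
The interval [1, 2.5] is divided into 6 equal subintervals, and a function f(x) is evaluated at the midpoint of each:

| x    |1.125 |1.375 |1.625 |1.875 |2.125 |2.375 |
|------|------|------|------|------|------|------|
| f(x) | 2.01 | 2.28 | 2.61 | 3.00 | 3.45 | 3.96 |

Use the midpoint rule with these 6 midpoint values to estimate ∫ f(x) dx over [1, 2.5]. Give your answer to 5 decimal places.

h = 0.25, n = 6.
h·[y(m₁) + y(m₂) + y(m₃) + y(m₄) + y(m₅) + y(m₆)] = 0.25·(17.31) = 4.32750.

4.32750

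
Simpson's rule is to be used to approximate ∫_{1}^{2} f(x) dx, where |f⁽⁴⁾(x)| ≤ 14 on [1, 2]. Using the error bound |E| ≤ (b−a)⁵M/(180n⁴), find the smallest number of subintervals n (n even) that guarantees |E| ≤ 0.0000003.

Need 14/(180n⁴) ≤ 0.0000003.
n⁴ ≥ 14/(180·0.0000003) = 259259 ⇒ n ≥ 22.5649, so the smallest even n is 24. (n must be even for Simpson's rule.)

24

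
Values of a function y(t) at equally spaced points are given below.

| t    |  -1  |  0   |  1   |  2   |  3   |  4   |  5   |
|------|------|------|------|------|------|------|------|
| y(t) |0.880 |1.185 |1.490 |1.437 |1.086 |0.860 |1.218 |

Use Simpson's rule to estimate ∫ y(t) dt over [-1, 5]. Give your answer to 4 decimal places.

h = 1, n = 6.
(h/3)·[y₀ + 4y₁ + 2y₂ + 4y₃ + 2y₄ + 4y₅ + y₆] = 0.333333·(21.178) = 7.0593.

7.0593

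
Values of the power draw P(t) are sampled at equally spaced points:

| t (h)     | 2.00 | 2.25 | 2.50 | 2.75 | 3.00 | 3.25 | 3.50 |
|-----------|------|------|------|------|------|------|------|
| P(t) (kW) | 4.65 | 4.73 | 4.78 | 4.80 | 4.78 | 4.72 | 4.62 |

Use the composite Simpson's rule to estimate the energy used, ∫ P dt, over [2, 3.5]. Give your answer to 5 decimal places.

h = 0.25, n = 6.
(h/3)·[y₀ + 4y₁ + 2y₂ + 4y₃ + 2y₄ + 4y₅ + y₆] = 0.083333·(85.39) = 7.11583.

7.11583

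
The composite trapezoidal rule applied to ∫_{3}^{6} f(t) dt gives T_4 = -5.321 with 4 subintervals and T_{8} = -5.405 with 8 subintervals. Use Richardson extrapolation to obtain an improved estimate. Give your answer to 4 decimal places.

R = (4·T_{8} − T_4) / 3 = (4·(-5.405) − (-5.321))/3 = (-16.299)/3 = -5.4330.

-5.4330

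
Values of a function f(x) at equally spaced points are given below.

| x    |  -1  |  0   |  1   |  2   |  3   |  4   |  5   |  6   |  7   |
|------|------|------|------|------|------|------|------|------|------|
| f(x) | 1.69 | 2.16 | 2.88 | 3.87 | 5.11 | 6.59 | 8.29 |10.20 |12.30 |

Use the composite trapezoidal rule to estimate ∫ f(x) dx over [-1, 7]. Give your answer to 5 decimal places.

h = 1, n = 8.
(h/2)·[y₀ + 2y₁ + 2y₂ + 2y₃ + 2y₄ + 2y₅ + 2y₆ + 2y₇ + y₈] = 0.5·(92.19) = 46.09500.

46.09500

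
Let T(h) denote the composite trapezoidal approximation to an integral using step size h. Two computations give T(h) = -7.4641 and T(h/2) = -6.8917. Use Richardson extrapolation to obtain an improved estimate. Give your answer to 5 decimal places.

R = (4·T(h/2) − T(h)) / 3 = (4·(-6.8917) − (-7.4641))/3 = (-20.1027)/3 = -6.70090.

-6.70090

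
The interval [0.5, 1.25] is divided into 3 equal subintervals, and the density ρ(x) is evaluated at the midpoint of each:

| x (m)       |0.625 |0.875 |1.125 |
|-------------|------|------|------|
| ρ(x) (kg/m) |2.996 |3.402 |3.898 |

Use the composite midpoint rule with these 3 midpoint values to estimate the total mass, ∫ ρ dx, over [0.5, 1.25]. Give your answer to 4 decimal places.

h = 0.25, n = 3.
h·[y(m₁) + y(m₂) + y(m₃)] = 0.25·(10.296) = 2.5740.

2.5740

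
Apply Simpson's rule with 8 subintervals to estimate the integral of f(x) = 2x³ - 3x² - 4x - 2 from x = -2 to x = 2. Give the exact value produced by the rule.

-24

h = (2 − (-2))/8 = 0.5.
Nodes x₀,…,x₈ = -2, -1.5, -1, -0.5, 0, 0.5, 1, 1.5, 2.
f(x) = 2x³ - 3x² - 4x - 2: f₀=-22, f₁=-9.5, f₂=-3, f₃=-1, f₄=-2, f₅=-4.5, f₆=-7, f₇=-8, f₈=-6.
(h/3)·[f₀ + 4f₁ + 2f₂ + 4f₃ + 2f₄ + 4f₅ + 2f₆ + 4f₇ + f₈] = 0.166667·(-144) = -24.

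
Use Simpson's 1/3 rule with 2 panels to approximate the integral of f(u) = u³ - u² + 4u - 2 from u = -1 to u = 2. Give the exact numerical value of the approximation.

0.75

h = (2 − (-1))/2 = 1.5.
Nodes u₀,…,u₂ = -1, 0.5, 2.
f(u) = u³ - u² + 4u - 2: f₀=-8, f₁=-0.125, f₂=10.
(h/3)·[f₀ + 4f₁ + f₂] = 0.5·(1.5) = 0.75.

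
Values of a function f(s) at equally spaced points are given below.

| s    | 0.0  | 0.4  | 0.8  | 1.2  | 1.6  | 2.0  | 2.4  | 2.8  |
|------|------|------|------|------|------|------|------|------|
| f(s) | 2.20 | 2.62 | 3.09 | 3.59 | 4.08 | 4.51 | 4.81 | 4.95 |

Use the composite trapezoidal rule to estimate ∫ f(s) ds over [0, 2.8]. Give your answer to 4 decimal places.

10.5100

h = 0.4, n = 7.
(h/2)·[y₀ + 2y₁ + 2y₂ + 2y₃ + 2y₄ + 2y₅ + 2y₆ + y₇] = 0.2·(52.55) = 10.5100.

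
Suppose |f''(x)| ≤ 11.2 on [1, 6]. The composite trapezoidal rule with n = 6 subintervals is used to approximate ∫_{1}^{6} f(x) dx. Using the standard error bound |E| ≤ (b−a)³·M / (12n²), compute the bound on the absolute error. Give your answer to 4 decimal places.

|E| ≤ (5)³·11.2 / (12·6²) = 1400/432 = 3.2407.

3.2407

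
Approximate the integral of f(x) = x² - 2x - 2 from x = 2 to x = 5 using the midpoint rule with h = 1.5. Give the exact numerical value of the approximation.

11.4375

h = (5 − 2)/2 = 1.5.
Midpoints m₁,…,m₂ = 2.75, 4.25.
f(m₁)=0.0625, f(m₂)=7.5625.
h·[f(m₁) + f(m₂)] = 1.5·(7.625) = 11.4375.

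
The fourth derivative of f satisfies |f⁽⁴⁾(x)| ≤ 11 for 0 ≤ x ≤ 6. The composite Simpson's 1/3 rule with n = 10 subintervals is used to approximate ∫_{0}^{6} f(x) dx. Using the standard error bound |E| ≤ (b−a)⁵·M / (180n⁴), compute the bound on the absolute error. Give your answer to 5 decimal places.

0.04752

|E| ≤ (6)⁵·11 / (180·10⁴) = 85536/1800000 = 0.04752.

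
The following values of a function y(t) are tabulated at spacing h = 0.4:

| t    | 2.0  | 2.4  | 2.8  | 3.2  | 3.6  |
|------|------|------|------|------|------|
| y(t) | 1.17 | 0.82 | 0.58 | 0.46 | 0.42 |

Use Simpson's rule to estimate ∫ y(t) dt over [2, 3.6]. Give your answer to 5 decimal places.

h = 0.4, n = 4.
(h/3)·[y₀ + 4y₁ + 2y₂ + 4y₃ + y₄] = 0.133333·(7.87) = 1.04933.

1.04933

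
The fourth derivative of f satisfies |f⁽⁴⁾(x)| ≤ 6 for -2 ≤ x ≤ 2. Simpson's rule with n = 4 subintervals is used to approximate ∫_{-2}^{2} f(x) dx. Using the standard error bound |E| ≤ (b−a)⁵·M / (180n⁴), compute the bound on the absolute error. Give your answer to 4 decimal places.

|E| ≤ (4)⁵·6 / (180·4⁴) = 6144/46080 = 0.1333.

0.1333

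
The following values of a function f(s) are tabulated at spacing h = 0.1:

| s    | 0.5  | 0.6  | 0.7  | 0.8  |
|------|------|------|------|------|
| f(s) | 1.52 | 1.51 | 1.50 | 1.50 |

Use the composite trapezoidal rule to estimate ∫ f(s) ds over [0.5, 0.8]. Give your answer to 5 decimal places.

h = 0.1, n = 3.
(h/2)·[y₀ + 2y₁ + 2y₂ + y₃] = 0.05·(9.04) = 0.45200.

0.45200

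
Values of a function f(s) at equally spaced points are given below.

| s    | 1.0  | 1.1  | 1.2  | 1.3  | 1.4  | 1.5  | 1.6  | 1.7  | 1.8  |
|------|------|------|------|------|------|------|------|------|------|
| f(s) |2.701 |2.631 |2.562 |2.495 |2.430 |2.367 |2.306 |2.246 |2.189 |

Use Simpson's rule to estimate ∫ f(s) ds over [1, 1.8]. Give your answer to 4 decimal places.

1.9481

h = 0.1, n = 8.
(h/3)·[y₀ + 4y₁ + 2y₂ + 4y₃ + 2y₄ + 4y₅ + 2y₆ + 4y₇ + y₈] = 0.033333·(58.442) = 1.9481.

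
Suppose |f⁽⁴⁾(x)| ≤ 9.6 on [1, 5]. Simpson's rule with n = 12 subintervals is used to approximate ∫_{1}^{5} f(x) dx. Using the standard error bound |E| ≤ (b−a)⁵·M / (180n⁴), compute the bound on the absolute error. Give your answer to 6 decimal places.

|E| ≤ (4)⁵·9.6 / (180·12⁴) = 9830.4/3732480 = 0.002634.

0.002634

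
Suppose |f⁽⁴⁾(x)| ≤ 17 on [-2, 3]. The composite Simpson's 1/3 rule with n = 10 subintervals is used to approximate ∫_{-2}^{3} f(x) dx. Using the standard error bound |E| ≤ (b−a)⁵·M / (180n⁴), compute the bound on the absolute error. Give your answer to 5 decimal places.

0.02951

|E| ≤ (5)⁵·17 / (180·10⁴) = 53125/1800000 = 0.02951.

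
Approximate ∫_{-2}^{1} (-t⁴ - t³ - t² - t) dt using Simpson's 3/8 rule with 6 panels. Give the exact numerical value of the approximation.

-4.40625

h = (1 − (-2))/6 = 0.5.
Nodes t₀,…,t₆ = -2, -1.5, -1, -0.5, 0, 0.5, 1.
f(t) = -t⁴ - t³ - t² - t: f₀=-10, f₁=-2.4375, f₂=0, f₃=0.3125, f₄=0, f₅=-0.9375, f₆=-4.
(3h/8)·[f₀ + 3f₁ + 3f₂ + 2f₃ + 3f₄ + 3f₅ + f₆] = 0.1875·(-23.5) = -4.40625.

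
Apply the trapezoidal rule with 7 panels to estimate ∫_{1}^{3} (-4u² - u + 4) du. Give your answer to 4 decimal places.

-30.7755

h = (3 − 1)/7 = 0.285714.
Nodes u₀,…,u₇ = 1, 1.285714, 1.571429, 1.857143, 2.142857, 2.428571, 2.714286, 3.
f(u) = -4u² - u + 4: f₀=-1, f₁=-3.897959, f₂=-7.448980, f₃=-11.653061, f₄=-16.510204, f₅=-22.020408, f₆=-28.183673, f₇=-35.
(h/2)·[f₀ + 2f₁ + 2f₂ + 2f₃ + 2f₄ + 2f₅ + 2f₆ + f₇] = 0.142857·(-215.428571) = -30.7755.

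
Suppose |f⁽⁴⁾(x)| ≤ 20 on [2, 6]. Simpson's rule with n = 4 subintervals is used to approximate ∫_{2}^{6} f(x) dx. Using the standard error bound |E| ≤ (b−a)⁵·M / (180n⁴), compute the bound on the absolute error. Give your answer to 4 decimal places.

|E| ≤ (4)⁵·20 / (180·4⁴) = 20480/46080 = 0.4444.

0.4444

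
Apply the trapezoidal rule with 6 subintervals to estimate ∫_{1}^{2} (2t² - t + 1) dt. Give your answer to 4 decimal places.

h = (2 − 1)/6 = 0.166667.
Nodes t₀,…,t₆ = 1, 1.166667, 1.333333, 1.5, 1.666667, 1.833333, 2.
f(t) = 2t² - t + 1: f₀=2, f₁=2.555556, f₂=3.222222, f₃=4, f₄=4.888889, f₅=5.888889, f₆=7.
(h/2)·[f₀ + 2f₁ + 2f₂ + 2f₃ + 2f₄ + 2f₅ + f₆] = 0.083333·(50.111111) = 4.1759.

4.1759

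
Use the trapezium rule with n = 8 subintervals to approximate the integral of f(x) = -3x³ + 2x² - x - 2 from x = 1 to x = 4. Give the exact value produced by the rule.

-164.19140625

h = (4 − 1)/8 = 0.375.
Nodes x₀,…,x₈ = 1, 1.375, 1.75, 2.125, 2.5, 2.875, 3.25, 3.625, 4.
f(x) = -3x³ + 2x² - x - 2: f₀=-4, f₁=-7.392578125, f₂=-13.703125, f₃=-23.880859375, f₄=-38.875, f₅=-59.634765625, f₆=-87.109375, f₇=-122.248046875, f₈=-166.
(h/2)·[f₀ + 2f₁ + 2f₂ + 2f₃ + 2f₄ + 2f₅ + 2f₆ + 2f₇ + f₈] = 0.1875·(-875.6875) = -164.19140625.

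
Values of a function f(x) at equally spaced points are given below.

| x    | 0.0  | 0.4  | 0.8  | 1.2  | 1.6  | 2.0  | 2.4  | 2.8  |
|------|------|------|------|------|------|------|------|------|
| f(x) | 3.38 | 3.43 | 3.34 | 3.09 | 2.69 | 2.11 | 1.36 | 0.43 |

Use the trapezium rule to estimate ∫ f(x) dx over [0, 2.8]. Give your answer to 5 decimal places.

7.17000

h = 0.4, n = 7.
(h/2)·[y₀ + 2y₁ + 2y₂ + 2y₃ + 2y₄ + 2y₅ + 2y₆ + y₇] = 0.2·(35.85) = 7.17000.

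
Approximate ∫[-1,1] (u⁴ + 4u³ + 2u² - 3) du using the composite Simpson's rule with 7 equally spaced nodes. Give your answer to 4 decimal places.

-4.2634

h = (1 − (-1))/6 = 0.333333.
Nodes u₀,…,u₆ = -1, -0.666667, -0.333333, 0, 0.333333, 0.666667, 1.
f(u) = u⁴ + 4u³ + 2u² - 3: f₀=-4, f₁=-3.098765, f₂=-2.913580, f₃=-3, f₄=-2.617284, f₅=-0.728395, f₆=4.
(h/3)·[f₀ + 4f₁ + 2f₂ + 4f₃ + 2f₄ + 4f₅ + f₆] = 0.111111·(-38.370370) = -4.2634.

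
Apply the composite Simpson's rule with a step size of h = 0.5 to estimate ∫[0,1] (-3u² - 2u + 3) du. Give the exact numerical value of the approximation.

1

h = (1 − 0)/2 = 0.5.
Nodes u₀,…,u₂ = 0, 0.5, 1.
f(u) = -3u² - 2u + 3: f₀=3, f₁=1.25, f₂=-2.
(h/3)·[f₀ + 4f₁ + f₂] = 0.166667·(6) = 1.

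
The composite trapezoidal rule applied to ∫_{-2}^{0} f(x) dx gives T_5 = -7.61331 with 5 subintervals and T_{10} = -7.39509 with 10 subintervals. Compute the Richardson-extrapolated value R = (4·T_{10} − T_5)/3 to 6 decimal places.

R = (4·T_{10} − T_5) / 3 = (4·(-7.39509) − (-7.61331))/3 = (-21.96705)/3 = -7.322350.

-7.322350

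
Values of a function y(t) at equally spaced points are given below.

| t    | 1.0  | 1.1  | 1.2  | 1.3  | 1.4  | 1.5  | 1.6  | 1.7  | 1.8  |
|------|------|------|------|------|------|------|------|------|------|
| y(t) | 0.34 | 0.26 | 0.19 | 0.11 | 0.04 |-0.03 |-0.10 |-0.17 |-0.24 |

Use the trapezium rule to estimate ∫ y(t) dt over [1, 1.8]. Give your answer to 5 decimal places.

h = 0.1, n = 8.
(h/2)·[y₀ + 2y₁ + 2y₂ + 2y₃ + 2y₄ + 2y₅ + 2y₆ + 2y₇ + y₈] = 0.05·(0.70) = 0.03500.

0.03500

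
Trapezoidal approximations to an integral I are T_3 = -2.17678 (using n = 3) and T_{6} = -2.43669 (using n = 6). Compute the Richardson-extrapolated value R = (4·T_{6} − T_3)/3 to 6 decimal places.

R = (4·T_{6} − T_3) / 3 = (4·(-2.43669) − (-2.17678))/3 = (-7.56998)/3 = -2.523327.

-2.523327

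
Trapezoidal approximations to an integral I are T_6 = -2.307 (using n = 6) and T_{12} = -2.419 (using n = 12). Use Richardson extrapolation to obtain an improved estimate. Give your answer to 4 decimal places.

-2.4563

R = (4·T_{12} − T_6) / 3 = (4·(-2.419) − (-2.307))/3 = (-7.369)/3 = -2.4563.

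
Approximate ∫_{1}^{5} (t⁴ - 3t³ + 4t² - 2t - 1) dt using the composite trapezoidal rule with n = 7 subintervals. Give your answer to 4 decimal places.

302.6089

h = (5 − 1)/7 = 0.571429.
Nodes t₀,…,t₇ = 1, 1.571429, 2.142857, 2.714286, 3.285714, 3.857143, 4.428571, 5.
f(t) = t⁴ - 3t³ + 4t² - 2t - 1: f₀=-1, f₁=0.191170, f₂=4.647647, f₃=17.327364, f₄=45.747189, f₅=99.982924, f₆=192.669304, f₇=339.
(h/2)·[f₀ + 2f₁ + 2f₂ + 2f₃ + 2f₄ + 2f₅ + 2f₆ + f₇] = 0.285714·(1059.131195) = 302.6089.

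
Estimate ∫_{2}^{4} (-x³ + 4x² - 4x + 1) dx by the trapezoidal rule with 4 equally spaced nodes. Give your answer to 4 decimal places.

h = (4 − 2)/3 = 0.666667.
Nodes x₀,…,x₃ = 2, 2.666667, 3.333333, 4.
f(x) = -x³ + 4x² - 4x + 1: f₀=1, f₁=-0.185185, f₂=-4.925926, f₃=-15.
(h/2)·[f₀ + 2f₁ + 2f₂ + f₃] = 0.333333·(-24.222222) = -8.0741.

-8.0741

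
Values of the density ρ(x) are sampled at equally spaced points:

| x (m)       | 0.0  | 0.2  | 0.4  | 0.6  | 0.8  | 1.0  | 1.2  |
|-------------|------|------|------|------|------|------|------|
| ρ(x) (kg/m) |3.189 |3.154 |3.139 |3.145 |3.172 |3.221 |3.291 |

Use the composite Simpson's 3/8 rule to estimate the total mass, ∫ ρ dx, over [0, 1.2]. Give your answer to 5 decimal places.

3.81210

h = 0.2, n = 6.
(3h/8)·[y₀ + 3y₁ + 3y₂ + 2y₃ + 3y₄ + 3y₅ + y₆] = 0.075·(50.828) = 3.81210.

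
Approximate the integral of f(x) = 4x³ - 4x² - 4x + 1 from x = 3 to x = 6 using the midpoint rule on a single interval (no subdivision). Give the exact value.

799.5

M = (b−a)·f(4.5) = 3·(266.5) = 799.5.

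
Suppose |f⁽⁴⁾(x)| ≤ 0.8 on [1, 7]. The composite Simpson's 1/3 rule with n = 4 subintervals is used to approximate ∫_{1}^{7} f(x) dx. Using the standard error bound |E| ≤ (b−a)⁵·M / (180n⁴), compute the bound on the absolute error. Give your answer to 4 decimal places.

|E| ≤ (6)⁵·0.8 / (180·4⁴) = 6220.8/46080 = 0.1350.

0.1350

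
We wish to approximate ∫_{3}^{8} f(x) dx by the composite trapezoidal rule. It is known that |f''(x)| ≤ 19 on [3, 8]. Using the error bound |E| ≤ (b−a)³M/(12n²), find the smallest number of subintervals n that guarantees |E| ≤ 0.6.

19

Need 2375/(12n²) ≤ 0.6.
n² ≥ 2375/(12·0.6) = 329.861 ⇒ n ≥ 18.1621, so the smallest n is 19.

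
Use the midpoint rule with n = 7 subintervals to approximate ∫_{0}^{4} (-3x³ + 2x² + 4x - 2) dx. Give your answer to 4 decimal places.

-123.5918

h = (4 − 0)/7 = 0.571429.
Midpoints m₁,…,m₇ = 0.285714, 0.857143, 1.428571, 2, 2.571429, 3.142857, 3.714286.
f(m₁)=-0.763848, f(m₂)=1.008746, f(m₃)=-0.950437, f(m₄)=-10, f(m₅)=-29.498542, f(m₆)=-62.804665, f(m₇)=-113.276968.
h·[f(m₁) + f(m₂) + f(m₃) + f(m₄) + f(m₅) + f(m₆) + f(m₇)] = 0.571429·(-216.285714) = -123.5918.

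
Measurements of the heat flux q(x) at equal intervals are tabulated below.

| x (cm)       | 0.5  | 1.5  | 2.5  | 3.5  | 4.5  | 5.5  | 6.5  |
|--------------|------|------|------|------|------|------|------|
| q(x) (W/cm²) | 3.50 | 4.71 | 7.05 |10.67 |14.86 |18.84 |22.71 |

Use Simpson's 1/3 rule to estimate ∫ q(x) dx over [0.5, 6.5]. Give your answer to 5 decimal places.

h = 1, n = 6.
(h/3)·[y₀ + 4y₁ + 2y₂ + 4y₃ + 2y₄ + 4y₅ + y₆] = 0.333333·(206.91) = 68.97000.

68.97000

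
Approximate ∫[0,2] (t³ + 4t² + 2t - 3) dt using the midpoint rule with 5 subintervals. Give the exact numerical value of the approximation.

12.48

h = (2 − 0)/5 = 0.4.
Midpoints m₁,…,m₅ = 0.2, 0.6, 1, 1.4, 1.8.
f(m₁)=-2.432, f(m₂)=-0.144, f(m₃)=4, f(m₄)=10.384, f(m₅)=19.392.
h·[f(m₁) + f(m₂) + f(m₃) + f(m₄) + f(m₅)] = 0.4·(31.2) = 12.48.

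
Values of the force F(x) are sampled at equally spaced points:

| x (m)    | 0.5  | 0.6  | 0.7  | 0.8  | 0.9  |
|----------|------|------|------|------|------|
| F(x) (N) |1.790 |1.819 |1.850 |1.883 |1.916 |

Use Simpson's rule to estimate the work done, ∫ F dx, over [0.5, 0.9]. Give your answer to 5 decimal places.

h = 0.1, n = 4.
(h/3)·[y₀ + 4y₁ + 2y₂ + 4y₃ + y₄] = 0.033333·(22.214) = 0.74047.

0.74047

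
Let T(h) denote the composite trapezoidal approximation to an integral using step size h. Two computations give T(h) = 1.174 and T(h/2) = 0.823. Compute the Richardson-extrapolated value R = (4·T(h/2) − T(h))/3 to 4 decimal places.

R = (4·T(h/2) − T(h)) / 3 = (4·0.823 − 1.174)/3 = (2.118)/3 = 0.7060.

0.7060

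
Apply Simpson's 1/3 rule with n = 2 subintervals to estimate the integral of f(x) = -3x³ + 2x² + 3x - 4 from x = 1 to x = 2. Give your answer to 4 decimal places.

h = (2 − 1)/2 = 0.5.
Nodes x₀,…,x₂ = 1, 1.5, 2.
f(x) = -3x³ + 2x² + 3x - 4: f₀=-2, f₁=-5.125, f₂=-14.
(h/3)·[f₀ + 4f₁ + f₂] = 0.166667·(-36.5) = -6.0833.

-6.0833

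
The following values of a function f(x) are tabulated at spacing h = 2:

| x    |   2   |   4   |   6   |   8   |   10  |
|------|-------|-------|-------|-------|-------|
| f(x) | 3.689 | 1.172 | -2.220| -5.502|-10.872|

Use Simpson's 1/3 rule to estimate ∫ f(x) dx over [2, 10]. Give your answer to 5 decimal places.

-19.29533

h = 2, n = 4.
(h/3)·[y₀ + 4y₁ + 2y₂ + 4y₃ + y₄] = 0.666667·(-28.943) = -19.29533.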